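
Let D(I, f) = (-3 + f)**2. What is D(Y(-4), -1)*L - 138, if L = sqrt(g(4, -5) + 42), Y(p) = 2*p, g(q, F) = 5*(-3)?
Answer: -138 + 48*sqrt(3) ≈ -54.862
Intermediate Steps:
g(q, F) = -15
L = 3*sqrt(3) (L = sqrt(-15 + 42) = sqrt(27) = 3*sqrt(3) ≈ 5.1962)
D(Y(-4), -1)*L - 138 = (-3 - 1)**2*(3*sqrt(3)) - 138 = (-4)**2*(3*sqrt(3)) - 138 = 16*(3*sqrt(3)) - 138 = 48*sqrt(3) - 138 = -138 + 48*sqrt(3)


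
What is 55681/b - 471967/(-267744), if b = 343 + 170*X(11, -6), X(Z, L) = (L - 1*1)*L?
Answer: 18439982725/2003528352 ≈ 9.2038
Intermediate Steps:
X(Z, L) = L*(-1 + L) (X(Z, L) = (L - 1)*L = (-1 + L)*L = L*(-1 + L))
b = 7483 (b = 343 + 170*(-6*(-1 - 6)) = 343 + 170*(-6*(-7)) = 343 + 170*42 = 343 + 7140 = 7483)
55681/b - 471967/(-267744) = 55681/7483 - 471967/(-267744) = 55681*(1/7483) - 471967*(-1/267744) = 55681/7483 + 471967/267744 = 18439982725/2003528352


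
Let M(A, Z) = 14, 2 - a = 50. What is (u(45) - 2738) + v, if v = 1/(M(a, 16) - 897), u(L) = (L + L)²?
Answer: 4734645/883 ≈ 5362.0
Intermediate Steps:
a = -48 (a = 2 - 1*50 = 2 - 50 = -48)
u(L) = 4*L² (u(L) = (2*L)² = 4*L²)
v = -1/883 (v = 1/(14 - 897) = 1/(-883) = -1/883 ≈ -0.0011325)
(u(45) - 2738) + v = (4*45² - 2738) - 1/883 = (4*2025 - 2738) - 1/883 = (8100 - 2738) - 1/883 = 5362 - 1/883 = 4734645/883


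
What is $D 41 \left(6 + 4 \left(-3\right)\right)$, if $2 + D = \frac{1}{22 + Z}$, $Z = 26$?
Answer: $\frac{3895}{8} \approx 486.88$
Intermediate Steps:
$D = - \frac{95}{48}$ ($D = -2 + \frac{1}{22 + 26} = -2 + \frac{1}{48} = - \frac{95}{48} \approx -1.9792$)
$D 41 \left(6 + 4 \left(-3\right)\right) = \left(- \frac{95}{48}\right) 41 \left(6 + 4 \left(-3\right)\right) = - \frac{3895 \left(6 - 12\right)}{48} = \left(- \frac{3895}{48}\right) \left(-6\right) = \frac{3895}{8}$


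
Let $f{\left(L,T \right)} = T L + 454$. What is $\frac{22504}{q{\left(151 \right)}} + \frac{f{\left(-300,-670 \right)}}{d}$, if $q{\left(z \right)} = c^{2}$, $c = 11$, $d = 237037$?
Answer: $\frac{5358656582}{28681477} \approx 186.83$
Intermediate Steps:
$f{\left(L,T \right)} = 454 + L T$ ($f{\left(L,T \right)} = L T + 454 = 454 + L T$)
$q{\left(z \right)} = 121$ ($q{\left(z \right)} = 11^{2} = 121$)
$\frac{22504}{q{\left(151 \right)}} + \frac{f{\left(-300,-670 \right)}}{d} = \frac{22504}{121} + \frac{454 - -201000}{237037} = 22504 \cdot \frac{1}{121} + \left(454 + 201000\right) \frac{1}{237037} = \frac{22504}{121} + 201454 \cdot \frac{1}{237037} = \frac{22504}{121} + \frac{201454}{237037} = \frac{5358656582}{28681477}$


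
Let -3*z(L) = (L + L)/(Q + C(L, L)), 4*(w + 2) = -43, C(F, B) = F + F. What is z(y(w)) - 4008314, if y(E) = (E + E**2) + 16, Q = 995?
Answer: -127620712099/31839 ≈ -4.0083e+6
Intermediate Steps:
C(F, B) = 2*F
w = -51/4 (w = -2 + (1/4)*(-43) = -2 - 43/4 = -51/4 ≈ -12.750)
y(E) = 16 + E + E**2
z(L) = -2*L/(3*(995 + 2*L)) (z(L) = -(L + L)/(3*(995 + 2*L)) = -2*L/(3*(995 + 2*L)))
z(y(w)) - 4008314 = -2*(16 - 51/4 + (-51/4)**2)/(2985 + 6*(16 - 51/4 + (-51/4)**2)) - 4008314 = -2*(16 - 51/4 + 2601/16)/(2985 + 6*(16 - 51/4 + 2601/16)) - 4008314 = -2*2653/16/(2985 + 6*(2653/16)) - 4008314 = -2*2653/16/(2985 + 7959/8) - 4008314 = -2*2653/16/31839/8 - 4008314 = -2*2653/16*8/31839 - 4008314 = -2653/31839 - 4008314 = -127620712099/31839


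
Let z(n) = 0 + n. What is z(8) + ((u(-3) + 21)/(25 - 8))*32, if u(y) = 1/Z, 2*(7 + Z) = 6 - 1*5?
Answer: 10440/221 ≈ 47.240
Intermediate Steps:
Z = -13/2 (Z = -7 + (6 - 1*5)/2 = -7 + (6 - 5)/2 = -7 + (1/2)*1 = -7 + 1/2 = -13/2 ≈ -6.5000)
z(n) = n
u(y) = -2/13 (u(y) = 1/(-13/2) = -2/13)
z(8) + ((u(-3) + 21)/(25 - 8))*32 = 8 + ((-2/13 + 21)/(25 - 8))*32 = 8 + ((271/13)/17)*32 = 8 + ((271/13)*(1/17))*32 = 8 + (271/221)*32 = 8 + 8672/221 = 10440/221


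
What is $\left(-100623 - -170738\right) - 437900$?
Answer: $-367785$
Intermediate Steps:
$\left(-100623 - -170738\right) - 437900 = \left(-100623 + 170738\right) - 437900 = 70115 - 437900 = -367785$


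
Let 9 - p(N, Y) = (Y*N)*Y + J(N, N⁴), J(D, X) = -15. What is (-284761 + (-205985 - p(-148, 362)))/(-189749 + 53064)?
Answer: 19885282/136685 ≈ 145.48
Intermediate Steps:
p(N, Y) = 24 - N*Y² (p(N, Y) = 9 - ((Y*N)*Y - 15) = 9 - ((N*Y)*Y - 15) = 9 - (N*Y² - 15) = 9 - (-15 + N*Y²) = 9 + (15 - N*Y²) = 24 - N*Y²)
(-284761 + (-205985 - p(-148, 362)))/(-189749 + 53064) = (-284761 + (-205985 - (24 - 1*(-148)*362²)))/(-189749 + 53064) = (-284761 + (-205985 - (24 - 1*(-148)*131044)))/(-136685) = (-284761 + (-205985 - (24 + 19394512)))*(-1/136685) = (-284761 + (-205985 - 1*19394536))*(-1/136685) = (-284761 + (-205985 - 19394536))*(-1/136685) = (-284761 - 19600521)*(-1/136685) = -19885282*(-1/136685) = 19885282/136685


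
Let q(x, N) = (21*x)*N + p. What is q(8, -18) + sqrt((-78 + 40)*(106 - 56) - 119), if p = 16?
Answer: -3008 + I*sqrt(2019) ≈ -3008.0 + 44.933*I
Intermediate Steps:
q(x, N) = 16 + 21*N*x (q(x, N) = (21*x)*N + 16 = 21*N*x + 16 = 16 + 21*N*x)
q(8, -18) + sqrt((-78 + 40)*(106 - 56) - 119) = (16 + 21*(-18)*8) + sqrt((-78 + 40)*(106 - 56) - 119) = (16 - 3024) + sqrt(-38*50 - 119) = -3008 + sqrt(-1900 - 119) = -3008 + sqrt(-2019) = -3008 + I*sqrt(2019)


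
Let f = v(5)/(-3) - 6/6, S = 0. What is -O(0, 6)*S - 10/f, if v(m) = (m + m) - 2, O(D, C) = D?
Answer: 30/11 ≈ 2.7273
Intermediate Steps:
v(m) = -2 + 2*m (v(m) = 2*m - 2 = -2 + 2*m)
f = -11/3 (f = (-2 + 2*5)/(-3) - 6/6 = (-2 + 10)*(-⅓) - 6*⅙ = 8*(-⅓) - 1 = -8/3 - 1 = -11/3 ≈ -3.6667)
-O(0, 6)*S - 10/f = -0*0 - 10/(-11/3) = -1*0 - 10*(-3/11) = 0 + 30/11 = 30/11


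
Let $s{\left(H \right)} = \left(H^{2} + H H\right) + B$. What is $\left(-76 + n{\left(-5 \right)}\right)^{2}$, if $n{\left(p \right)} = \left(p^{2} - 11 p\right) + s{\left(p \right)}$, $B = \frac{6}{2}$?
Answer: $3249$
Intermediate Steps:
$B = 3$ ($B = 6 \cdot \frac{1}{2} = 3$)
$s{\left(H \right)} = 3 + 2 H^{2}$ ($s{\left(H \right)} = \left(H^{2} + H H\right) + 3 = \left(H^{2} + H^{2}\right) + 3 = 2 H^{2} + 3 = 3 + 2 H^{2}$)
$n{\left(p \right)} = 3 - 11 p + 3 p^{2}$ ($n{\left(p \right)} = \left(p^{2} - 11 p\right) + \left(3 + 2 p^{2}\right) = 3 - 11 p + 3 p^{2}$)
$\left(-76 + n{\left(-5 \right)}\right)^{2} = \left(-76 + \left(3 - -55 + 3 \left(-5\right)^{2}\right)\right)^{2} = \left(-76 + \left(3 + 55 + 3 \cdot 25\right)\right)^{2} = \left(-76 + \left(3 + 55 + 75\right)\right)^{2} = \left(-76 + 133\right)^{2} = 57^{2} = 3249$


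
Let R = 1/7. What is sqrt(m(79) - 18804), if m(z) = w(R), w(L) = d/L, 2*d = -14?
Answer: I*sqrt(18853) ≈ 137.31*I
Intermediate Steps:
R = 1/7 ≈ 0.14286
d = -7 (d = (1/2)*(-14) = -7)
w(L) = -7/L
m(z) = -49 (m(z) = -7/1/7 = -7*7 = -49)
sqrt(m(79) - 18804) = sqrt(-49 - 18804) = sqrt(-18853) = I*sqrt(18853)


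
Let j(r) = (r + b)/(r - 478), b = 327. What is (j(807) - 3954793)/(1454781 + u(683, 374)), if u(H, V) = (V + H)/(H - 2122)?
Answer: -267474281851/98391153694 ≈ -2.7185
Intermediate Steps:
u(H, V) = (H + V)/(-2122 + H)
j(r) = (327 + r)/(-478 + r) (j(r) = (r + 327)/(r - 478) = (327 + r)/(-478 + r))
(j(807) - 3954793)/(1454781 + u(683, 374)) = ((327 + 807)/(-478 + 807) - 3954793)/(1454781 + (683 + 374)/(-2122 + 683)) = (1134/329 - 3954793)/(1454781 + 1057/(-1439)) = ((1/329)*1134 - 3954793)/(1454781 - 1/1439*1057) = (162/47 - 3954793)/(1454781 - 1057/1439) = -185875109/(47*2093428802/1439) = -185875109/47*1439/2093428802 = -267474281851/98391153694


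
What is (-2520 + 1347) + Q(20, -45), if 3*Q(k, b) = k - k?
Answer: -1173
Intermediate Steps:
Q(k, b) = 0 (Q(k, b) = (k - k)/3 = (1/3)*0 = 0)
(-2520 + 1347) + Q(20, -45) = (-2520 + 1347) + 0 = -1173 + 0 = -1173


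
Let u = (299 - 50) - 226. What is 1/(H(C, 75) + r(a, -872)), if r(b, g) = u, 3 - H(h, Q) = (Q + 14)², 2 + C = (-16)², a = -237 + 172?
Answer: -1/7895 ≈ -0.00012666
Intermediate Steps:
a = -65
u = 23 (u = 249 - 226 = 23)
C = 254 (C = -2 + (-16)² = -2 + 256 = 254)
H(h, Q) = 3 - (14 + Q)² (H(h, Q) = 3 - (Q + 14)² = 3 - (14 + Q)²)
r(b, g) = 23
1/(H(C, 75) + r(a, -872)) = 1/((3 - (14 + 75)²) + 23) = 1/((3 - 1*89²) + 23) = 1/((3 - 1*7921) + 23) = 1/((3 - 7921) + 23) = 1/(-7918 + 23) = 1/(-7895) = -1/7895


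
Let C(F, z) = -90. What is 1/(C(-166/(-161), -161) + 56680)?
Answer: 1/56590 ≈ 1.7671e-5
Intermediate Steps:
1/(C(-166/(-161), -161) + 56680) = 1/(-90 + 56680) = 1/56590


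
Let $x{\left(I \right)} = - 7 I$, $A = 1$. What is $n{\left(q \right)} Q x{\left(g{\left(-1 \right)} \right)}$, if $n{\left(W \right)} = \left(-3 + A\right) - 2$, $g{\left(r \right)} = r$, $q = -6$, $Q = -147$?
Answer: $4116$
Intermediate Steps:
$n{\left(W \right)} = -4$ ($n{\left(W \right)} = \left(-3 + 1\right) - 2 = -2 - 2 = -4$)
$n{\left(q \right)} Q x{\left(g{\left(-1 \right)} \right)} = \left(-4\right) \left(-147\right) \left(\left(-7\right) \left(-1\right)\right) = 588 \cdot 7 = 4116$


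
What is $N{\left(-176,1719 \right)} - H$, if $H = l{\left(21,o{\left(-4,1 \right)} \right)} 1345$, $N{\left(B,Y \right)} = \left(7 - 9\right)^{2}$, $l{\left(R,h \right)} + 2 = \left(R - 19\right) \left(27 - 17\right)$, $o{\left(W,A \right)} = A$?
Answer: $-24206$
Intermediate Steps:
$l{\left(R,h \right)} = -192 + 10 R$ ($l{\left(R,h \right)} = -2 + \left(R - 19\right) \left(27 - 17\right) = -2 + \left(-19 + R\right) 10 = -2 + \left(-190 + 10 R\right) = -192 + 10 R$)
$N{\left(B,Y \right)} = 4$ ($N{\left(B,Y \right)} = \left(-2\right)^{2} = 4$)
$H = 24210$ ($H = \left(-192 + 10 \cdot 21\right) 1345 = \left(-192 + 210\right) 1345 = 18 \cdot 1345 = 24210$)
$N{\left(-176,1719 \right)} - H = 4 - 24210 = -24206$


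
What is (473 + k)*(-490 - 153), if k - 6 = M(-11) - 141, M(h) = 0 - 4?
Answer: -214762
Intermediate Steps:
M(h) = -4
k = -139 (k = 6 + (-4 - 141) = 6 - 145 = -139)
(473 + k)*(-490 - 153) = (473 - 139)*(-490 - 153) = 334*(-643) = -214762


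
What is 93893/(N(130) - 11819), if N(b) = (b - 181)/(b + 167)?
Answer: -9295407/1170098 ≈ -7.9441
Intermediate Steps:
N(b) = (-181 + b)/(167 + b)
93893/(N(130) - 11819) = 93893/((-181 + 130)/(167 + 130) - 11819) = 93893/(-51/297 - 11819) = 93893/((1/297)*(-51) - 11819) = 93893/(-17/99 - 11819) = 93893/(-1170098/99) = 93893*(-99/1170098) = -9295407/1170098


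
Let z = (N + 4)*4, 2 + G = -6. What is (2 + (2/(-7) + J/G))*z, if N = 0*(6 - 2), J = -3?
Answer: 234/7 ≈ 33.429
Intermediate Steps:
N = 0 (N = 0*4 = 0)
G = -8 (G = -2 - 6 = -8)
z = 16 (z = (0 + 4)*4 = 4*4 = 16)
(2 + (2/(-7) + J/G))*z = (2 + (2/(-7) - 3/(-8)))*16 = (2 + (2*(-⅐) - 3*(-⅛)))*16 = (2 + (-2/7 + 3/8))*16 = (2 + 5/56)*16 = (117/56)*16 = 234/7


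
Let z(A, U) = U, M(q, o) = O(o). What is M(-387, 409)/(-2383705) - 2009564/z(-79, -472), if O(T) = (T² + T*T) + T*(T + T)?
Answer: 1197472982023/281277190 ≈ 4257.3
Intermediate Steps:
O(T) = 4*T² (O(T) = (T² + T²) + T*(2*T) = 2*T² + 2*T² = 4*T²)
M(q, o) = 4*o²
M(-387, 409)/(-2383705) - 2009564/z(-79, -472) = (4*409²)/(-2383705) - 2009564/(-472) = (4*167281)*(-1/2383705) - 2009564*(-1/472) = 669124*(-1/2383705) + 502391/118 = -669124/2383705 + 502391/118 = 1197472982023/281277190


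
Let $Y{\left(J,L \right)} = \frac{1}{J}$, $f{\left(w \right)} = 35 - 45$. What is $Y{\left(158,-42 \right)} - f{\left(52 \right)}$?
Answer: $\frac{1581}{158} \approx 10.006$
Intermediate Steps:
$f{\left(w \right)} = -10$
$Y{\left(158,-42 \right)} - f{\left(52 \right)} = \frac{1}{158} - -10 = \frac{1}{158} + 10 = \frac{1581}{158}$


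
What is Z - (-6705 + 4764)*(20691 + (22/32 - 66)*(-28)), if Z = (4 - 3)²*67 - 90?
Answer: 174843247/4 ≈ 4.3711e+7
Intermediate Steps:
Z = -23 (Z = 1²*67 - 90 = 1*67 - 90 = 67 - 90 = -23)
Z - (-6705 + 4764)*(20691 + (22/32 - 66)*(-28)) = -23 - (-6705 + 4764)*(20691 + (22/32 - 66)*(-28)) = -23 - (-1941)*(20691 + (22*(1/32) - 66)*(-28)) = -23 - (-1941)*(20691 + (11/16 - 66)*(-28)) = -23 - (-1941)*(20691 - 1045/16*(-28)) = -23 - (-1941)*(20691 + 7315/4) = -23 - (-1941)*90079/4 = -23 - 1*(-174843339/4) = -23 + 174843339/4 = 174843247/4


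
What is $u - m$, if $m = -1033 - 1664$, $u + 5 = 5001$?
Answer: $7693$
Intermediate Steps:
$u = 4996$ ($u = -5 + 5001 = 4996$)
$m = -2697$
$u - m = 4996 - -2697 = 4996 + 2697 = 7693$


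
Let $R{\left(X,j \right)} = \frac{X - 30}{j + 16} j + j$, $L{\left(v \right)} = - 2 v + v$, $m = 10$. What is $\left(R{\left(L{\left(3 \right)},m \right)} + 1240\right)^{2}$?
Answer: $\frac{258727225}{169} \approx 1.5309 \cdot 10^{6}$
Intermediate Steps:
$L{\left(v \right)} = - v$
$R{\left(X,j \right)} = j + \frac{j \left(-30 + X\right)}{16 + j}$ ($R{\left(X,j \right)} = \frac{-30 + X}{16 + j} j + j = \frac{j \left(-30 + X\right)}{16 + j} + j = j + \frac{j \left(-30 + X\right)}{16 + j}$)
$\left(R{\left(L{\left(3 \right)},m \right)} + 1240\right)^{2} = \left(\frac{10 \left(-14 - 3 + 10\right)}{16 + 10} + 1240\right)^{2} = \left(\frac{10 \left(-14 - 3 + 10\right)}{26} + 1240\right)^{2} = \left(10 \cdot \frac{1}{26} \left(-7\right) + 1240\right)^{2} = \left(- \frac{35}{13} + 1240\right)^{2} = \left(\frac{16085}{13}\right)^{2} = \frac{258727225}{169}$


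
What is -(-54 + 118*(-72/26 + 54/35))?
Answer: 90414/455 ≈ 198.71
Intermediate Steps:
-(-54 + 118*(-72/26 + 54/35)) = -(-54 + 118*(-72*1/26 + 54*(1/35))) = -(-54 + 118*(-36/13 + 54/35)) = -(-54 + 118*(-558/455)) = -(-54 - 65844/455) = -1*(-90414/455) = 90414/455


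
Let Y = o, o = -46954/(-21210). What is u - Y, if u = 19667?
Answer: 208545058/10605 ≈ 19665.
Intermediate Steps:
o = 23477/10605 (o = -46954*(-1/21210) = 23477/10605 ≈ 2.2138)
Y = 23477/10605 ≈ 2.2138
u - Y = 19667 - 1*23477/10605 = 19667 - 23477/10605 = 208545058/10605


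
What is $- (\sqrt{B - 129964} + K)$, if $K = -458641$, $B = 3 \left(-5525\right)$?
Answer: $458641 - i \sqrt{146539} \approx 4.5864 \cdot 10^{5} - 382.8 i$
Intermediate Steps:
$B = -16575$
$- (\sqrt{B - 129964} + K) = - (\sqrt{-16575 - 129964} - 458641) = - (\sqrt{-146539} - 458641) = - (i \sqrt{146539} - 458641) = - (-458641 + i \sqrt{146539}) = 458641 - i \sqrt{146539}$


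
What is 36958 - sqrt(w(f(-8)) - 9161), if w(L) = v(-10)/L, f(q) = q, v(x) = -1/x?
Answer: 36958 - I*sqrt(3664405)/20 ≈ 36958.0 - 95.713*I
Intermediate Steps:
w(L) = 1/(10*L) (w(L) = (-1/(-10))/L = (-1*(-1/10))/L = 1/(10*L))
36958 - sqrt(w(f(-8)) - 9161) = 36958 - sqrt((1/10)/(-8) - 9161) = 36958 - sqrt((1/10)*(-1/8) - 9161) = 36958 - sqrt(-1/80 - 9161) = 36958 - sqrt(-732881/80) = 36958 - I*sqrt(3664405)/20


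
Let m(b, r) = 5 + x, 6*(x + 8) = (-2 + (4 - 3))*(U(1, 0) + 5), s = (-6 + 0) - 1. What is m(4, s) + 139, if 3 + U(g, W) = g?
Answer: 271/2 ≈ 135.50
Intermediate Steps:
U(g, W) = -3 + g
s = -7 (s = -6 - 1 = -7)
x = -17/2 (x = -8 + ((-2 + (4 - 3))*((-3 + 1) + 5))/6 = -8 + ((-2 + 1)*(-2 + 5))/6 = -8 + (-1*3)/6 = -8 + (⅙)*(-3) = -8 - ½ = -17/2 ≈ -8.5000)
m(b, r) = -7/2 (m(b, r) = 5 - 17/2 = -7/2)
m(4, s) + 139 = -7/2 + 139 = 271/2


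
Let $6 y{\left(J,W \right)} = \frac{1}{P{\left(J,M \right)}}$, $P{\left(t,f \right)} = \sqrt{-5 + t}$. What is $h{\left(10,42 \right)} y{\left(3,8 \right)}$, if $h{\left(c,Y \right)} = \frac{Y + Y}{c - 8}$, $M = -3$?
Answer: $- \frac{7 i \sqrt{2}}{2} \approx - 4.9497 i$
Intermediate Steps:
$h{\left(c,Y \right)} = \frac{2 Y}{-8 + c}$
$y{\left(J,W \right)} = \frac{1}{6 \sqrt{-5 + J}}$
$h{\left(10,42 \right)} y{\left(3,8 \right)} = 2 \cdot 42 \frac{1}{-8 + 10} \frac{1}{6 \sqrt{-5 + 3}} = 2 \cdot 42 \cdot \frac{1}{2} \frac{1}{6 i \sqrt{2}} = 2 \cdot 42 \cdot \frac{1}{2} \frac{\left(- \frac{1}{2}\right) i \sqrt{2}}{6} = 42 \left(- \frac{i \sqrt{2}}{12}\right) = - \frac{7 i \sqrt{2}}{2}$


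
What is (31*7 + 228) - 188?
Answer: 257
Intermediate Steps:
(31*7 + 228) - 188 = (217 + 228) - 188 = 445 - 188 = 257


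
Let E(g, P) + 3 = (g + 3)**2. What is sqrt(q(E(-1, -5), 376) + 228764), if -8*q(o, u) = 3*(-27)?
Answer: sqrt(3660386)/4 ≈ 478.30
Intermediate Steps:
E(g, P) = -3 + (3 + g)**2 (E(g, P) = -3 + (g + 3)**2 = -3 + (3 + g)**2)
q(o, u) = 81/8 (q(o, u) = -3*(-27)/8 = -1/8*(-81) = 81/8)
sqrt(q(E(-1, -5), 376) + 228764) = sqrt(81/8 + 228764) = sqrt(1830193/8) = sqrt(3660386)/4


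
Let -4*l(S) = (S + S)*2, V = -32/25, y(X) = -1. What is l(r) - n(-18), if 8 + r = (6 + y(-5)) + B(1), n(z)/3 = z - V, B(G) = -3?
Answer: 1404/25 ≈ 56.160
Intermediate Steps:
V = -32/25 (V = -32*1/25 = -32/25 ≈ -1.2800)
n(z) = 96/25 + 3*z (n(z) = 3*(z - 1*(-32/25)) = 3*(z + 32/25) = 3*(32/25 + z) = 96/25 + 3*z)
r = -6 (r = -8 + ((6 - 1) - 3) = -8 + (5 - 3) = -8 + 2 = -6)
l(S) = -S (l(S) = -(S + S)*2/4 = -2*S*2/4 = -S)
l(r) - n(-18) = -1*(-6) - (96/25 + 3*(-18)) = 6 - (96/25 - 54) = 6 - 1*(-1254/25) = 6 + 1254/25 = 1404/25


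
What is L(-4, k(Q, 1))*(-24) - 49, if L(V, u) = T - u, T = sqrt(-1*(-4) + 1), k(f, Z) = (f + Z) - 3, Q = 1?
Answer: -73 - 24*sqrt(5) ≈ -126.67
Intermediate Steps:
k(f, Z) = -3 + Z + f (k(f, Z) = (Z + f) - 3 = -3 + Z + f)
T = sqrt(5) (T = sqrt(4 + 1) = sqrt(5) ≈ 2.2361)
L(V, u) = sqrt(5) - u
L(-4, k(Q, 1))*(-24) - 49 = (sqrt(5) - (-3 + 1 + 1))*(-24) - 49 = (sqrt(5) - 1*(-1))*(-24) - 49 = (sqrt(5) + 1)*(-24) - 49 = (1 + sqrt(5))*(-24) - 49 = (-24 - 24*sqrt(5)) - 49 = -73 - 24*sqrt(5)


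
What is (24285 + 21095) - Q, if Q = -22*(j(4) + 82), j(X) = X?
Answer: 47272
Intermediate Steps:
Q = -1892 (Q = -22*(4 + 82) = -22*86 = -1892)
(24285 + 21095) - Q = (24285 + 21095) - 1*(-1892) = 45380 + 1892 = 47272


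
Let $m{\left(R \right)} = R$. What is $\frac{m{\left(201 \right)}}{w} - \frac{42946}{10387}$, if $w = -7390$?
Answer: $- \frac{319458727}{76759930} \approx -4.1618$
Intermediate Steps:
$\frac{m{\left(201 \right)}}{w} - \frac{42946}{10387} = \frac{201}{-7390} - \frac{42946}{10387} = 201 \left(- \frac{1}{7390}\right) - \frac{42946}{10387} = - \frac{201}{7390} - \frac{42946}{10387} = - \frac{319458727}{76759930}$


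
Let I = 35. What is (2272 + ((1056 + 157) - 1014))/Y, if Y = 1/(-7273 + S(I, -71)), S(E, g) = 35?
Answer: -17885098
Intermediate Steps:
Y = -1/7238 (Y = 1/(-7273 + 35) = 1/(-7238) = -1/7238 ≈ -0.00013816)
(2272 + ((1056 + 157) - 1014))/Y = (2272 + ((1056 + 157) - 1014))/(-1/7238) = (2272 + (1213 - 1014))*(-7238) = (2272 + 199)*(-7238) = 2471*(-7238) = -17885098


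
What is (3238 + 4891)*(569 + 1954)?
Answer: 20509467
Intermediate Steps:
(3238 + 4891)*(569 + 1954) = 8129*2523 = 20509467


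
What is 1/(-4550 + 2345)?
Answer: -1/2205 ≈ -0.00045351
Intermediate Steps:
1/(-4550 + 2345) = 1/(-2205) = -1/2205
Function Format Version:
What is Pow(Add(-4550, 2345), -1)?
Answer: Rational(-1, 2205) ≈ -0.00045351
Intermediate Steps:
Pow(Add(-4550, 2345), -1) = Pow(-2205, -1) = Rational(-1, 2205)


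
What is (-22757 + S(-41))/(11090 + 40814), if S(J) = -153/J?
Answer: -233221/532016 ≈ -0.43837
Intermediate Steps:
(-22757 + S(-41))/(11090 + 40814) = (-22757 - 153/(-41))/(11090 + 40814) = (-22757 - 153*(-1/41))/51904 = (-22757 + 153/41)*(1/51904) = -932884/41*1/51904 = -233221/532016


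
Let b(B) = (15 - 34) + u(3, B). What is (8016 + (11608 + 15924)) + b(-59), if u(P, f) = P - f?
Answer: 35591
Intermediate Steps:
b(B) = -16 - B (b(B) = (15 - 34) + (3 - B) = -19 + (3 - B) = -16 - B)
(8016 + (11608 + 15924)) + b(-59) = (8016 + (11608 + 15924)) + (-16 - 1*(-59)) = (8016 + 27532) + (-16 + 59) = 35548 + 43 = 35591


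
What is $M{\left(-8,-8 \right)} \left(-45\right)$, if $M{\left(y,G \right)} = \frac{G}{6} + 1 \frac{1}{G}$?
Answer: $\frac{525}{8} \approx 65.625$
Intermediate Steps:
$M{\left(y,G \right)} = \frac{1}{G} + \frac{G}{6}$ ($M{\left(y,G \right)} = G \frac{1}{6} + \frac{1}{G} = \frac{G}{6} + \frac{1}{G} = \frac{1}{G} + \frac{G}{6}$)
$M{\left(-8,-8 \right)} \left(-45\right) = \left(\frac{1}{-8} + \frac{1}{6} \left(-8\right)\right) \left(-45\right) = \left(- \frac{1}{8} - \frac{4}{3}\right) \left(-45\right) = \left(- \frac{35}{24}\right) \left(-45\right) = \frac{525}{8}$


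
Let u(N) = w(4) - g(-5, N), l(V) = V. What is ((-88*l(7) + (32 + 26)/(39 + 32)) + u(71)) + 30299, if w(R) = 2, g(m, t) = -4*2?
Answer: 2108261/71 ≈ 29694.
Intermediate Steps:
g(m, t) = -8
u(N) = 10 (u(N) = 2 - 1*(-8) = 2 + 8 = 10)
((-88*l(7) + (32 + 26)/(39 + 32)) + u(71)) + 30299 = ((-88*7 + (32 + 26)/(39 + 32)) + 10) + 30299 = ((-616 + 58/71) + 10) + 30299 = (-43678/71 + 10) + 30299 = -42968/71 + 30299 = 2108261/71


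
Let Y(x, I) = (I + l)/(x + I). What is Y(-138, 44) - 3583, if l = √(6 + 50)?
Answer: -168423/47 - √14/47 ≈ -3583.5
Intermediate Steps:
l = 2*√14 (l = √56 = 2*√14 ≈ 7.4833)
Y(x, I) = (I + 2*√14)/(I + x) (Y(x, I) = (I + 2*√14)/(x + I) = (I + 2*√14)/(I + x))
Y(-138, 44) - 3583 = (44 + 2*√14)/(44 - 138) - 3583 = (44 + 2*√14)/(-94) - 3583 = -(44 + 2*√14)/94 - 3583 = (-22/47 - √14/47) - 3583 = -168423/47 - √14/47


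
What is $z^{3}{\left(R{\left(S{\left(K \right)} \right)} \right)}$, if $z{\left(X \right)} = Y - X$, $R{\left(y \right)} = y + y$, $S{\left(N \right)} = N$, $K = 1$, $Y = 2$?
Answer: $0$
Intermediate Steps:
$R{\left(y \right)} = 2 y$
$z{\left(X \right)} = 2 - X$
$z^{3}{\left(R{\left(S{\left(K \right)} \right)} \right)} = \left(2 - 2 \cdot 1\right)^{3} = \left(2 - 2\right)^{3} = 0^{3} = 0$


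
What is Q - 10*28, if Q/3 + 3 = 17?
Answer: -238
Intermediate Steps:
Q = 42 (Q = -9 + 3*17 = -9 + 51 = 42)
Q - 10*28 = 42 - 10*28 = 42 - 280 = -238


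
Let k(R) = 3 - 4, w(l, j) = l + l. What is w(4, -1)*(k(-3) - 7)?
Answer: -64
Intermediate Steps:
w(l, j) = 2*l
k(R) = -1
w(4, -1)*(k(-3) - 7) = (2*4)*(-1 - 7) = 8*(-8) = -64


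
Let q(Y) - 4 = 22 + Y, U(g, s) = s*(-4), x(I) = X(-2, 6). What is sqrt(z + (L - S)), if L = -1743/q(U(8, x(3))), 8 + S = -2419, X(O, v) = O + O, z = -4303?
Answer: I*sqrt(7670)/2 ≈ 43.789*I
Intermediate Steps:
X(O, v) = 2*O
x(I) = -4 (x(I) = 2*(-2) = -4)
S = -2427 (S = -8 - 2419 = -2427)
U(g, s) = -4*s
q(Y) = 26 + Y (q(Y) = 4 + (22 + Y) = 26 + Y)
L = -83/2 (L = -1743/(26 - 4*(-4)) = -1743/(26 + 16) = -1743/42 = -1743*1/42 = -83/2 ≈ -41.500)
sqrt(z + (L - S)) = sqrt(-4303 + (-83/2 - 1*(-2427))) = sqrt(-4303 + (-83/2 + 2427)) = sqrt(-4303 + 4771/2) = sqrt(-3835/2) = I*sqrt(7670)/2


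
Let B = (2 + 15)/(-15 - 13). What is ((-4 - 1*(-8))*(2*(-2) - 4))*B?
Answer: 136/7 ≈ 19.429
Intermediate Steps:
B = -17/28 (B = 17/(-28) = 17*(-1/28) = -17/28 ≈ -0.60714)
((-4 - 1*(-8))*(2*(-2) - 4))*B = ((-4 - 1*(-8))*(2*(-2) - 4))*(-17/28) = ((-4 + 8)*(-4 - 4))*(-17/28) = (4*(-8))*(-17/28) = -32*(-17/28) = 136/7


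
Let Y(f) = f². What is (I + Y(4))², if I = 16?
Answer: 1024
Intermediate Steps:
(I + Y(4))² = (16 + 4²)² = (16 + 16)² = 32² = 1024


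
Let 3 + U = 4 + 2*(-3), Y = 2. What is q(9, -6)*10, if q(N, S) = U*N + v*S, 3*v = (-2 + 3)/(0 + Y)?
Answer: -460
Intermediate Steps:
U = -5 (U = -3 + (4 + 2*(-3)) = -3 + (4 - 6) = -3 - 2 = -5)
v = 1/6 (v = ((-2 + 3)/(0 + 2))/3 = (1/2)/3 = (1*(1/2))/3 = (1/3)*(1/2) = 1/6 ≈ 0.16667)
q(N, S) = -5*N + S/6
q(9, -6)*10 = (-5*9 + (1/6)*(-6))*10 = (-45 - 1)*10 = -46*10 = -460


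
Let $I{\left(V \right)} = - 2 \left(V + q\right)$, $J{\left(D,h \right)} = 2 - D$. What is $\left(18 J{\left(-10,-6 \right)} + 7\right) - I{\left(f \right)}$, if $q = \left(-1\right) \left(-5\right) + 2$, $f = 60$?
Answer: $357$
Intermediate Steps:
$q = 7$ ($q = 5 + 2 = 7$)
$I{\left(V \right)} = -14 - 2 V$ ($I{\left(V \right)} = - 2 \left(V + 7\right) = - 2 \left(7 + V\right) = -14 - 2 V$)
$\left(18 J{\left(-10,-6 \right)} + 7\right) - I{\left(f \right)} = \left(18 \left(2 - -10\right) + 7\right) - \left(-14 - 120\right) = \left(18 \left(2 + 10\right) + 7\right) - \left(-14 - 120\right) = \left(18 \cdot 12 + 7\right) - -134 = \left(216 + 7\right) + 134 = 223 + 134 = 357$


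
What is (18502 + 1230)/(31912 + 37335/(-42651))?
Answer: 280529844/453680459 ≈ 0.61834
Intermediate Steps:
(18502 + 1230)/(31912 + 37335/(-42651)) = 19732/(31912 + 37335*(-1/42651)) = 19732/(31912 - 12445/14217) = 19732/(453680459/14217) = 19732*(14217/453680459) = 280529844/453680459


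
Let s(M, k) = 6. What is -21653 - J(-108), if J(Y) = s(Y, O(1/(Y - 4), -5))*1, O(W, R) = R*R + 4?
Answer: -21659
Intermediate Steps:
O(W, R) = 4 + R² (O(W, R) = R² + 4 = 4 + R²)
J(Y) = 6 (J(Y) = 6*1 = 6)
-21653 - J(-108) = -21653 - 1*6 = -21653 - 6 = -21659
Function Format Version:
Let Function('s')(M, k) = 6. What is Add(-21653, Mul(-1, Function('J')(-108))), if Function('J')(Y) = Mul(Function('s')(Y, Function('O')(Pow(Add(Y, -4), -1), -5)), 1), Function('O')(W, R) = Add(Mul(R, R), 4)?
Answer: -21659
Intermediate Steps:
Function('O')(W, R) = Add(4, Pow(R, 2)) (Function('O')(W, R) = Add(Pow(R, 2), 4) = Add(4, Pow(R, 2)))
Function('J')(Y) = 6 (Function('J')(Y) = Mul(6, 1) = 6)
Add(-21653, Mul(-1, Function('J')(-108))) = Add(-21653, Mul(-1, 6)) = Add(-21653, -6) = -21659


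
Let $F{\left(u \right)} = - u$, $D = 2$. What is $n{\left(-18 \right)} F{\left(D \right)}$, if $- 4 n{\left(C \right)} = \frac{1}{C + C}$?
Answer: $- \frac{1}{72} \approx -0.013889$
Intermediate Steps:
$n{\left(C \right)} = - \frac{1}{8 C}$ ($n{\left(C \right)} = - \frac{1}{4 \left(C + C\right)} = - \frac{1}{4 \cdot 2 C} = - \frac{\frac{1}{2} \frac{1}{C}}{4} = - \frac{1}{8 C}$)
$n{\left(-18 \right)} F{\left(D \right)} = - \frac{1}{8 \left(-18\right)} \left(\left(-1\right) 2\right) = \left(- \frac{1}{8}\right) \left(- \frac{1}{18}\right) \left(-2\right) = \frac{1}{144} \left(-2\right) = - \frac{1}{72}$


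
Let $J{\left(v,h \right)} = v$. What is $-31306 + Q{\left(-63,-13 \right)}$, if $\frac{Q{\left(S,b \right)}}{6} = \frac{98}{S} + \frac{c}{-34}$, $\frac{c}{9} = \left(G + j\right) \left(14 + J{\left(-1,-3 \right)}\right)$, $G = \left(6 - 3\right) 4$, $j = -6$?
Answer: $- \frac{1603400}{51} \approx -31439.0$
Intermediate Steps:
$G = 12$ ($G = 3 \cdot 4 = 12$)
$c = 702$ ($c = 9 \left(12 - 6\right) \left(14 - 1\right) = 9 \cdot 6 \cdot 13 = 9 \cdot 78 = 702$)
$Q{\left(S,b \right)} = - \frac{2106}{17} + \frac{588}{S}$ ($Q{\left(S,b \right)} = 6 \left(\frac{98}{S} + \frac{702}{-34}\right) = 6 \left(\frac{98}{S} + 702 \left(- \frac{1}{34}\right)\right) = 6 \left(\frac{98}{S} - \frac{351}{17}\right) = 6 \left(- \frac{351}{17} + \frac{98}{S}\right) = - \frac{2106}{17} + \frac{588}{S}$)
$-31306 + Q{\left(-63,-13 \right)} = -31306 - \left(\frac{2106}{17} - \frac{588}{-63}\right) = -31306 + \left(- \frac{2106}{17} + 588 \left(- \frac{1}{63}\right)\right) = -31306 - \frac{6794}{51} = - \frac{1603400}{51}$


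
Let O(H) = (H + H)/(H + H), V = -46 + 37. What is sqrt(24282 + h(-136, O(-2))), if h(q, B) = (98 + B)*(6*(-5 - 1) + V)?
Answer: 3*sqrt(2203) ≈ 140.81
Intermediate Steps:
V = -9
O(H) = 1 (O(H) = (2*H)/((2*H)) = (2*H)*(1/(2*H)) = 1)
h(q, B) = -4410 - 45*B (h(q, B) = (98 + B)*(6*(-5 - 1) - 9) = (98 + B)*(6*(-6) - 9) = (98 + B)*(-36 - 9) = (98 + B)*(-45) = -4410 - 45*B)
sqrt(24282 + h(-136, O(-2))) = sqrt(24282 + (-4410 - 45*1)) = sqrt(24282 + (-4410 - 45)) = sqrt(24282 - 4455) = sqrt(19827) = 3*sqrt(2203)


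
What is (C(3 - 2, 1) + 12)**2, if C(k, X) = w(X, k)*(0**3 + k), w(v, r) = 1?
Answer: 169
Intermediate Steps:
C(k, X) = k (C(k, X) = 1*(0**3 + k) = 1*(0 + k) = 1*k = k)
(C(3 - 2, 1) + 12)**2 = ((3 - 2) + 12)**2 = (1 + 12)**2 = 13**2 = 169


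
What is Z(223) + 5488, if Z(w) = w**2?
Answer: 55217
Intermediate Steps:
Z(223) + 5488 = 223**2 + 5488 = 49729 + 5488 = 55217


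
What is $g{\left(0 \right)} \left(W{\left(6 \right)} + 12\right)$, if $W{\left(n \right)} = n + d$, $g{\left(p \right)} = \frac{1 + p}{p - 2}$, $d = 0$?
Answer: $-9$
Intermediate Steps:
$g{\left(p \right)} = \frac{1 + p}{-2 + p}$
$W{\left(n \right)} = n$ ($W{\left(n \right)} = n + 0 = n$)
$g{\left(0 \right)} \left(W{\left(6 \right)} + 12\right) = \frac{1 + 0}{-2 + 0} \left(6 + 12\right) = \frac{1}{-2} \cdot 1 \cdot 18 = \left(- \frac{1}{2}\right) 1 \cdot 18 = \left(- \frac{1}{2}\right) 18 = -9$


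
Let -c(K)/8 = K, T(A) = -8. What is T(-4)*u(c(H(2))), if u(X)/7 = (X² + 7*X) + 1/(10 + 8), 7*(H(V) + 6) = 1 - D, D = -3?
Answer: -7726660/63 ≈ -1.2265e+5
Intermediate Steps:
H(V) = -38/7 (H(V) = -6 + (1 - 1*(-3))/7 = -6 + (1 + 3)/7 = -6 + (⅐)*4 = -6 + 4/7 = -38/7)
c(K) = -8*K
u(X) = 7/18 + 7*X² + 49*X (u(X) = 7*((X² + 7*X) + 1/(10 + 8)) = 7*((X² + 7*X) + 1/18) = 7*(1/18 + X² + 7*X) = 7/18 + 7*X² + 49*X)
T(-4)*u(c(H(2))) = -8*(7/18 + 7*(-8*(-38/7))² + 49*(-8*(-38/7))) = -8*(7/18 + 7*(304/7)² + 49*(304/7)) = -8*(7/18 + 7*(92416/49) + 2128) = -8*(7/18 + 92416/7 + 2128) = -8*1931665/126 = -7726660/63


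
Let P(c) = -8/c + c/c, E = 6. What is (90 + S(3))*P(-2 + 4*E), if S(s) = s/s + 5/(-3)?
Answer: 1876/33 ≈ 56.849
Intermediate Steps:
P(c) = 1 - 8/c (P(c) = -8/c + 1 = 1 - 8/c)
S(s) = -2/3 (S(s) = 1 + 5*(-1/3) = 1 - 5/3 = -2/3)
(90 + S(3))*P(-2 + 4*E) = (90 - 2/3)*((-8 + (-2 + 4*6))/(-2 + 4*6)) = 268*((-8 + (-2 + 24))/(-2 + 24))/3 = 268*((-8 + 22)/22)/3 = 268*((1/22)*14)/3 = (268/3)*(7/11) = 1876/33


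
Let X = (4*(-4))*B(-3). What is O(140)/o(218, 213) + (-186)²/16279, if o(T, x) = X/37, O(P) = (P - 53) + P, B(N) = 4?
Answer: -134513177/1041856 ≈ -129.11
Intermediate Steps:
O(P) = -53 + 2*P (O(P) = (-53 + P) + P = -53 + 2*P)
X = -64 (X = (4*(-4))*4 = -16*4 = -64)
o(T, x) = -64/37
O(140)/o(218, 213) + (-186)²/16279 = (-53 + 2*140)/(-64/37) + (-186)²/16279 = (-53 + 280)*(-37/64) + 34596*(1/16279) = 227*(-37/64) + 34596/16279 = -8399/64 + 34596/16279 = -134513177/1041856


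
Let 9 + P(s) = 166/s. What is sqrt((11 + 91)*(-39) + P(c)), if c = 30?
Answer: I*sqrt(895830)/15 ≈ 63.099*I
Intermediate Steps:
P(s) = -9 + 166/s
sqrt((11 + 91)*(-39) + P(c)) = sqrt((11 + 91)*(-39) + (-9 + 166/30)) = sqrt(102*(-39) + (-9 + 166*(1/30))) = sqrt(-3978 + (-9 + 83/15)) = sqrt(-3978 - 52/15) = sqrt(-59722/15) = I*sqrt(895830)/15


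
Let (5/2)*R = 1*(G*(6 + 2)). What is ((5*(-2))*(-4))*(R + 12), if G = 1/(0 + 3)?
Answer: 1568/3 ≈ 522.67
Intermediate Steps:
G = 1/3 ≈ 0.33333
R = 16/15 (R = 2*(1*((6 + 2)/3))/5 = 2*(1*((1/3)*8))/5 = 2*(1*(8/3))/5 = (2/5)*(8/3) = 16/15 ≈ 1.0667)
((5*(-2))*(-4))*(R + 12) = ((5*(-2))*(-4))*(16/15 + 12) = -10*(-4)*(196/15) = 40*(196/15) = 1568/3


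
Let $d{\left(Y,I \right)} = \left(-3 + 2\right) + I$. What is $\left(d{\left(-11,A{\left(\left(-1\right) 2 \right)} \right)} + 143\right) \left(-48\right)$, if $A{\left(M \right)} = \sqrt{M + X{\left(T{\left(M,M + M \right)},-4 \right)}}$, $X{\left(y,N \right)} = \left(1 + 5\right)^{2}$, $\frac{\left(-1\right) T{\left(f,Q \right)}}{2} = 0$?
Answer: $-6816 - 48 \sqrt{34} \approx -7095.9$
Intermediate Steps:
$T{\left(f,Q \right)} = 0$ ($T{\left(f,Q \right)} = \left(-2\right) 0 = 0$)
$X{\left(y,N \right)} = 36$ ($X{\left(y,N \right)} = 6^{2} = 36$)
$A{\left(M \right)} = \sqrt{36 + M}$ ($A{\left(M \right)} = \sqrt{M + 36} = \sqrt{36 + M}$)
$d{\left(Y,I \right)} = -1 + I$
$\left(d{\left(-11,A{\left(\left(-1\right) 2 \right)} \right)} + 143\right) \left(-48\right) = \left(\left(-1 + \sqrt{36 - 2}\right) + 143\right) \left(-48\right) = \left(\left(-1 + \sqrt{34}\right) + 143\right) \left(-48\right) = \left(142 + \sqrt{34}\right) \left(-48\right) = -6816 - 48 \sqrt{34}$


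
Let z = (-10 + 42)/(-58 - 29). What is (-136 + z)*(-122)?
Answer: 1447408/87 ≈ 16637.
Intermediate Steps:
z = -32/87 (z = 32/(-87) = 32*(-1/87) = -32/87 ≈ -0.36782)
(-136 + z)*(-122) = (-136 - 32/87)*(-122) = -11864/87*(-122) = 1447408/87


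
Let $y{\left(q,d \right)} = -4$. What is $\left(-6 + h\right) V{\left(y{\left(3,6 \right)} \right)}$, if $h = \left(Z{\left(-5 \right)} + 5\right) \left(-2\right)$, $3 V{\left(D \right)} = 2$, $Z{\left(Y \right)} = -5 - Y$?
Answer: $- \frac{32}{3} \approx -10.667$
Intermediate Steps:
$V{\left(D \right)} = \frac{2}{3}$ ($V{\left(D \right)} = \frac{1}{3} \cdot 2 = \frac{2}{3}$)
$h = -10$ ($h = \left(\left(-5 - -5\right) + 5\right) \left(-2\right) = \left(\left(-5 + 5\right) + 5\right) \left(-2\right) = \left(0 + 5\right) \left(-2\right) = 5 \left(-2\right) = -10$)
$\left(-6 + h\right) V{\left(y{\left(3,6 \right)} \right)} = \left(-6 - 10\right) \frac{2}{3} = \left(-16\right) \frac{2}{3} = - \frac{32}{3}$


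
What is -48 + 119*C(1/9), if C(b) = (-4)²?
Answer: 1856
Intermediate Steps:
C(b) = 16
-48 + 119*C(1/9) = -48 + 119*16 = -48 + 1904 = 1856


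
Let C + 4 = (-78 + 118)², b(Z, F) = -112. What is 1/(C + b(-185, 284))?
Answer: 1/1484 ≈ 0.00067385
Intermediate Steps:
C = 1596 (C = -4 + (-78 + 118)² = -4 + 40² = -4 + 1600 = 1596)
1/(C + b(-185, 284)) = 1/(1596 - 112) = 1/1484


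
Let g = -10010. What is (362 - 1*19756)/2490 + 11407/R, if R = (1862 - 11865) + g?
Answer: -23140864/2768465 ≈ -8.3587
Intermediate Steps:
R = -20013 (R = (1862 - 11865) - 10010 = -10003 - 10010 = -20013)
(362 - 1*19756)/2490 + 11407/R = (362 - 1*19756)/2490 + 11407/(-20013) = (362 - 19756)*(1/2490) + 11407*(-1/20013) = -19394*1/2490 - 11407/20013 = -9697/1245 - 11407/20013 = -23140864/2768465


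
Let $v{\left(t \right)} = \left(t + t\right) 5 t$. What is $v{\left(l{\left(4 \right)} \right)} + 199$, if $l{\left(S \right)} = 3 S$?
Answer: $1639$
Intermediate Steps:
$v{\left(t \right)} = 10 t^{2}$ ($v{\left(t \right)} = 2 t 5 t = 10 t t = 10 t^{2}$)
$v{\left(l{\left(4 \right)} \right)} + 199 = 10 \left(3 \cdot 4\right)^{2} + 199 = 10 \cdot 12^{2} + 199 = 10 \cdot 144 + 199 = 1440 + 199 = 1639$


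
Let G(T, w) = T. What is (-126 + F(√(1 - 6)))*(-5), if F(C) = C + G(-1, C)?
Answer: 635 - 5*I*√5 ≈ 635.0 - 11.18*I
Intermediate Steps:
F(C) = -1 + C (F(C) = C - 1 = -1 + C)
(-126 + F(√(1 - 6)))*(-5) = (-126 + (-1 + √(1 - 6)))*(-5) = (-126 + (-1 + √(-5)))*(-5) = (-126 + (-1 + I*√5))*(-5) = (-127 + I*√5)*(-5) = 635 - 5*I*√5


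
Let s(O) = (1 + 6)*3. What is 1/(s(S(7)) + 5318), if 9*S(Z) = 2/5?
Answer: 1/5339 ≈ 0.00018730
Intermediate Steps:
S(Z) = 2/45 (S(Z) = (2/5)/9 = (2*(⅕))/9 = (⅑)*(⅖) = 2/45)
s(O) = 21 (s(O) = 7*3 = 21)
1/(s(S(7)) + 5318) = 1/(21 + 5318) = 1/5339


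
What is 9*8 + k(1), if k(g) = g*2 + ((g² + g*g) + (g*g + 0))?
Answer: 77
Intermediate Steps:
k(g) = 2*g + 3*g² (k(g) = 2*g + ((g² + g²) + (g² + 0)) = 2*g + (2*g² + g²) = 2*g + 3*g²)
9*8 + k(1) = 9*8 + 1*(2 + 3*1) = 72 + 1*(2 + 3) = 72 + 1*5 = 72 + 5 = 77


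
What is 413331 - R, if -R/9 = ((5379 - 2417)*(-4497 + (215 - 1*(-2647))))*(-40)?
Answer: 1743846531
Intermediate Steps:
R = -1743433200 (R = -9*(5379 - 2417)*(-4497 + (215 - 1*(-2647)))*(-40) = -9*2962*(-4497 + (215 + 2647))*(-40) = -9*2962*(-4497 + 2862)*(-40) = -9*2962*(-1635)*(-40) = -(-43585830)*(-40) = -9*193714800 = -1743433200)
413331 - R = 413331 - 1*(-1743433200) = 413331 + 1743433200 = 1743846531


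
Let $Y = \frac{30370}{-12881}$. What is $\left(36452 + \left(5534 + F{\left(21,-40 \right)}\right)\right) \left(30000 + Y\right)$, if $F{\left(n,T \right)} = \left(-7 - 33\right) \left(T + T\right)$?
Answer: $\frac{17459853681180}{12881} \approx 1.3555 \cdot 10^{9}$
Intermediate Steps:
$F{\left(n,T \right)} = - 80 T$ ($F{\left(n,T \right)} = - 40 \cdot 2 T = - 80 T$)
$Y = - \frac{30370}{12881}$ ($Y = 30370 \left(- \frac{1}{12881}\right) = - \frac{30370}{12881} \approx -2.3577$)
$\left(36452 + \left(5534 + F{\left(21,-40 \right)}\right)\right) \left(30000 + Y\right) = \left(36452 + \left(5534 - -3200\right)\right) \left(30000 - \frac{30370}{12881}\right) = \left(36452 + \left(5534 + 3200\right)\right) \frac{386399630}{12881} = \left(36452 + 8734\right) \frac{386399630}{12881} = 45186 \cdot \frac{386399630}{12881} = \frac{17459853681180}{12881}$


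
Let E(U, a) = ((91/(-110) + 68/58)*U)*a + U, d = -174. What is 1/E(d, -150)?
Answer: 11/97176 ≈ 0.00011320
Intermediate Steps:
E(U, a) = U + 1101*U*a/3190 (E(U, a) = ((91*(-1/110) + 68*(1/58))*U)*a + U = ((-91/110 + 34/29)*U)*a + U = (1101*U/3190)*a + U = 1101*U*a/3190 + U = U + 1101*U*a/3190)
1/E(d, -150) = 1/((1/3190)*(-174)*(3190 + 1101*(-150))) = 1/((1/3190)*(-174)*(3190 - 165150)) = 1/((1/3190)*(-174)*(-161960)) = 1/(97176/11) = 11/97176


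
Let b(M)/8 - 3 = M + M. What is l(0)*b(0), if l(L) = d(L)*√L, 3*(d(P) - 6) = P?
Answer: 0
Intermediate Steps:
b(M) = 24 + 16*M (b(M) = 24 + 8*(M + M) = 24 + 8*(2*M) = 24 + 16*M)
d(P) = 6 + P/3
l(L) = √L*(6 + L/3) (l(L) = (6 + L/3)*√L = √L*(6 + L/3))
l(0)*b(0) = (√0*(18 + 0)/3)*(24 + 16*0) = ((⅓)*0*18)*(24 + 0) = 0*24 = 0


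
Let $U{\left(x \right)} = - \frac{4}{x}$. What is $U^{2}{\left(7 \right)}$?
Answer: $\frac{16}{49} \approx 0.32653$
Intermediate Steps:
$U^{2}{\left(7 \right)} = \left(- \frac{4}{7}\right)^{2} = \frac{16}{49}$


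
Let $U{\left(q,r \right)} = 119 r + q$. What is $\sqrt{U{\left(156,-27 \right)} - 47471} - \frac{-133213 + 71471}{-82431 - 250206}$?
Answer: $- \frac{61742}{332637} + 4 i \sqrt{3158} \approx -0.18561 + 224.78 i$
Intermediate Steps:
$U{\left(q,r \right)} = q + 119 r$
$\sqrt{U{\left(156,-27 \right)} - 47471} - \frac{-133213 + 71471}{-82431 - 250206} = \sqrt{\left(156 + 119 \left(-27\right)\right) - 47471} - \frac{-133213 + 71471}{-82431 - 250206} = \sqrt{\left(156 - 3213\right) - 47471} - - \frac{61742}{-332637} = \sqrt{-3057 - 47471} - \left(-61742\right) \left(- \frac{1}{332637}\right) = \sqrt{-50528} - \frac{61742}{332637} = 4 i \sqrt{3158} - \frac{61742}{332637} = - \frac{61742}{332637} + 4 i \sqrt{3158}$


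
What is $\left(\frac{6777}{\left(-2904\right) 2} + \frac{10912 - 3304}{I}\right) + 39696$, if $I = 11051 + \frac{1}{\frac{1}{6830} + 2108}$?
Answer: $\frac{4075853346205034015}{102677913813552} \approx 39696.0$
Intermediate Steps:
$I = \frac{159108337521}{14397641}$ ($I = 11051 + \frac{1}{\frac{1}{6830} + 2108} = 11051 + \frac{1}{\frac{14397641}{6830}} = 11051 + \frac{6830}{14397641} = \frac{159108337521}{14397641} \approx 11051.0$)
$\left(\frac{6777}{\left(-2904\right) 2} + \frac{10912 - 3304}{I}\right) + 39696 = \left(\frac{6777}{\left(-2904\right) 2} + \frac{10912 - 3304}{\frac{159108337521}{14397641}}\right) + 39696 = \left(\frac{6777}{-5808} + 7608 \cdot \frac{14397641}{159108337521}\right) + 39696 = \left(6777 \left(- \frac{1}{5808}\right) + \frac{36512417576}{53036112507}\right) + 39696 = \left(- \frac{2259}{1936} + \frac{36512417576}{53036112507}\right) + 39696 = - \frac{49120537726177}{102677913813552} + 39696 = \frac{4075853346205034015}{102677913813552}$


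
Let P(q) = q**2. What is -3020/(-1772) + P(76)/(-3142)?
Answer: -93279/695953 ≈ -0.13403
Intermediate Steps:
-3020/(-1772) + P(76)/(-3142) = -3020/(-1772) + 76**2/(-3142) = -3020*(-1/1772) + 5776*(-1/3142) = 755/443 - 2888/1571 = -93279/695953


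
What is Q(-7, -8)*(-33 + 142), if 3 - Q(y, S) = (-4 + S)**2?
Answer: -15369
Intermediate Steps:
Q(y, S) = 3 - (-4 + S)**2
Q(-7, -8)*(-33 + 142) = (3 - (-4 - 8)**2)*(-33 + 142) = (3 - 1*(-12)**2)*109 = (3 - 1*144)*109 = (3 - 144)*109 = -141*109 = -15369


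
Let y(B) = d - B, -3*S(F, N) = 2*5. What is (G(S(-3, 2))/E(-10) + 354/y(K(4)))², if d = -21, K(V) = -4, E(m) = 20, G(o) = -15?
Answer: 2152089/4624 ≈ 465.42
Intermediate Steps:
S(F, N) = -10/3 (S(F, N) = -2*5/3 = -⅓*10 = -10/3)
y(B) = -21 - B
(G(S(-3, 2))/E(-10) + 354/y(K(4)))² = (-15/20 + 354/(-21 - 1*(-4)))² = (-15*1/20 + 354/(-21 + 4))² = (-¾ + 354/(-17))² = (-¾ + 354*(-1/17))² = (-¾ - 354/17)² = (-1467/68)² = 2152089/4624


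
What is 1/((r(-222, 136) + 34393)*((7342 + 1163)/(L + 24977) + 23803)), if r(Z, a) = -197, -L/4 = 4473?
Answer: 1417/1153449956192 ≈ 1.2285e-9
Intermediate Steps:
L = -17892 (L = -4*4473 = -17892)
1/((r(-222, 136) + 34393)*((7342 + 1163)/(L + 24977) + 23803)) = 1/((-197 + 34393)*((7342 + 1163)/(-17892 + 24977) + 23803)) = 1/(34196*(8505/7085 + 23803)) = 1/(34196*(8505*(1/7085) + 23803)) = 1/(34196*(1701/1417 + 23803)) = 1/(34196*(33730552/1417)) = 1/(1153449956192/1417) = 1417/1153449956192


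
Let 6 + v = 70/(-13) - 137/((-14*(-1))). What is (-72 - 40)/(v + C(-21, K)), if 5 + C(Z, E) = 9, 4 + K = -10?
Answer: 20384/3125 ≈ 6.5229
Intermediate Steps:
K = -14 (K = -4 - 10 = -14)
C(Z, E) = 4 (C(Z, E) = -5 + 9 = 4)
v = -3853/182 (v = -6 + (70/(-13) - 137/((-14*(-1)))) = -6 + (70*(-1/13) - 137/14) = -6 + (-70/13 - 137*1/14) = -6 + (-70/13 - 137/14) = -6 - 2761/182 = -3853/182 ≈ -21.170)
(-72 - 40)/(v + C(-21, K)) = (-72 - 40)/(-3853/182 + 4) = -112/(-3125/182) = -112*(-182/3125) = 20384/3125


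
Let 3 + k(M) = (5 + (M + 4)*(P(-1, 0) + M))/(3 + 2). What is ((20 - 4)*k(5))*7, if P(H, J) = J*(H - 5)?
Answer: 784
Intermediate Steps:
P(H, J) = J*(-5 + H)
k(M) = -2 + M*(4 + M)/5 (k(M) = -3 + (5 + (M + 4)*(0*(-5 - 1) + M))/(3 + 2) = -3 + (5 + (4 + M)*(0*(-6) + M))/5 = -3 + (5 + (4 + M)*(0 + M))*(⅕) = -3 + (5 + (4 + M)*M)*(⅕) = -3 + (5 + M*(4 + M))*(⅕) = -3 + (1 + M*(4 + M)/5) = -2 + M*(4 + M)/5)
((20 - 4)*k(5))*7 = ((20 - 4)*(-2 + (⅕)*5² + (⅘)*5))*7 = (16*(-2 + (⅕)*25 + 4))*7 = (16*(-2 + 5 + 4))*7 = (16*7)*7 = 112*7 = 784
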